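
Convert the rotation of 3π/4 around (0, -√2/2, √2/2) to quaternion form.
0.3827 - 0.6533j + 0.6533k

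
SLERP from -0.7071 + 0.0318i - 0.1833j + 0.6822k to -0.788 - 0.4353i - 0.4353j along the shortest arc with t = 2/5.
-0.8181 - 0.1748i - 0.3159j + 0.4476k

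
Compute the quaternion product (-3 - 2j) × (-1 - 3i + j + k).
5 + 7i - j - 9k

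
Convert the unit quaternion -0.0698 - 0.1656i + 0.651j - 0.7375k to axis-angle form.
axis = (-0.166, 0.6526, -0.7393), θ = 188°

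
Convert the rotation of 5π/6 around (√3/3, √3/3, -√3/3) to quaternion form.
0.2588 + 0.5577i + 0.5577j - 0.5577k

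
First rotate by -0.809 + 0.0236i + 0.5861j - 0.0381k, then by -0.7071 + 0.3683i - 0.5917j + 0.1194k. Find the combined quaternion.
0.9147 - 0.3621i + 0.0811j + 0.1602k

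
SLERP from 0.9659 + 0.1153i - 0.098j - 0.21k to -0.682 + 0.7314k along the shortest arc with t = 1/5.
0.9366 + 0.0945i - 0.0803j - 0.3278k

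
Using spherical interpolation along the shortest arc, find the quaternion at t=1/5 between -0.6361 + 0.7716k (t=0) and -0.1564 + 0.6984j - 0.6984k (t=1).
-0.5129 - 0.1721j + 0.841k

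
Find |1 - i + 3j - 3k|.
√20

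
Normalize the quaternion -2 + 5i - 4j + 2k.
-0.2857 + 0.7143i - 0.5714j + 0.2857k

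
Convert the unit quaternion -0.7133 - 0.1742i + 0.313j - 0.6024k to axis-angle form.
axis = (-0.2486, 0.4466, -0.8595), θ = 271°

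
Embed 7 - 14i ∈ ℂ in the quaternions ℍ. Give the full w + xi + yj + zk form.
7 - 14i + 0j + 0k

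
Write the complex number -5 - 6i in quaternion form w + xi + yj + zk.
-5 - 6i + 0j + 0k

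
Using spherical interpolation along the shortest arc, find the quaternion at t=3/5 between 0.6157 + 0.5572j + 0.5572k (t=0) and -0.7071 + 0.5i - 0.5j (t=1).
0.7217 - 0.3205i + 0.5634j + 0.243k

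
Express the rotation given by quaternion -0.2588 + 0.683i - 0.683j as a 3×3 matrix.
[[0.067, -0.933, 0.3535], [-0.933, 0.067, 0.3535], [-0.3535, -0.3535, -0.866]]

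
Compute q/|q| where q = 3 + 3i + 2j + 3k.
0.5388 + 0.5388i + 0.3592j + 0.5388k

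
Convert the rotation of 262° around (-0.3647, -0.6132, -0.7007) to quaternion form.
-0.6561 - 0.2752i - 0.4628j - 0.5288k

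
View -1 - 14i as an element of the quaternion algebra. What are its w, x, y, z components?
-1 - 14i + 0j + 0k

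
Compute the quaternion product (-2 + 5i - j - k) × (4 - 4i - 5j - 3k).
4 + 26i + 25j - 27k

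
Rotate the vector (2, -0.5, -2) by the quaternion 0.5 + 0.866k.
(-0.567, 1.982, -2)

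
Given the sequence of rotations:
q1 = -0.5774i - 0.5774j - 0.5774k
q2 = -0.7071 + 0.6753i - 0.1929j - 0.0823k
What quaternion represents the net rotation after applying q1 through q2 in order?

q2 · q1 = 0.231 + 0.4721i + 0.8457j - 0.093k
0.231 + 0.4721i + 0.8457j - 0.093k


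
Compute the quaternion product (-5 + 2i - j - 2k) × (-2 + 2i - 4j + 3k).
8 - 25i + 12j - 17k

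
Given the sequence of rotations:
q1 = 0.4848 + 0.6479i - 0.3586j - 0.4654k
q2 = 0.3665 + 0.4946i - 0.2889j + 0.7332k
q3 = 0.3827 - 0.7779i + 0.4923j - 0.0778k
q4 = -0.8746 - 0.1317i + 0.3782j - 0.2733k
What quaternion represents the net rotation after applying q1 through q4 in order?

q2 · q1 = 0.0949 + 0.8746i + 0.4337j + 0.1947k
q3 · q2 · q1 = 0.5183 + 0.3905i + 0.2961j - 0.7008k
q4 · q3 · q2 · q1 = -0.7054 - 0.5939i - 0.262j + 0.2846k
-0.7054 - 0.5939i - 0.262j + 0.2846k


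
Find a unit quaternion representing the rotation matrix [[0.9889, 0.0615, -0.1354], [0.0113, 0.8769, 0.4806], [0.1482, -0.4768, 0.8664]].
0.9659 - 0.2478i - 0.0734j - 0.013k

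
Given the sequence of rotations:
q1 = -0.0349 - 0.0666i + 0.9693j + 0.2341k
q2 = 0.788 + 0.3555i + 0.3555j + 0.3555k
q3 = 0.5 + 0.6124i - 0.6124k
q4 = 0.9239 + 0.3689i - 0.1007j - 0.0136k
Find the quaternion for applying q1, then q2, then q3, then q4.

q2 · q1 = -0.4316 - 0.3263i + 0.6445j + 0.5403k
q3 · q2 · q1 = 0.3149 - 0.0328i + 0.1912j + 0.9292k
q4 · q3 · q2 · q1 = 0.3349 - 0.0051i - 0.1974j + 0.9214k
0.3349 - 0.0051i - 0.1974j + 0.9214k


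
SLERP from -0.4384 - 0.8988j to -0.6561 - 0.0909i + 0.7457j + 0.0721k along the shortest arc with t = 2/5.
0.0142 + 0.0447i - 0.9983j - 0.0354k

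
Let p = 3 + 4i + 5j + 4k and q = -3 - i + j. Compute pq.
-10 - 19i - 16j - 3k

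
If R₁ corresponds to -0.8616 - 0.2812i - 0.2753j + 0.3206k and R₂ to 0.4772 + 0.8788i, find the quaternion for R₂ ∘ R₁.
-0.164 - 0.8914i - 0.4131j - 0.0889k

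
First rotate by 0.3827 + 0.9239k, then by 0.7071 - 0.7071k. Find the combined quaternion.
0.9239 + 0.3827k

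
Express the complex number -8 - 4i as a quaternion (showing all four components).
-8 - 4i + 0j + 0k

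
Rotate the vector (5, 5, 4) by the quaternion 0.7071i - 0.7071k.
(-4, -5, -5)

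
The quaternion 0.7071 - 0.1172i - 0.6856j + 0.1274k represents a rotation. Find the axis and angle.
axis = (-0.1657, -0.9696, 0.1802), θ = π/2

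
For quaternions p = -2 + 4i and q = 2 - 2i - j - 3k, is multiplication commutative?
No: pq = 4 + 12i + 14j + 2k ≠ 4 + 12i - 10j + 10k = qp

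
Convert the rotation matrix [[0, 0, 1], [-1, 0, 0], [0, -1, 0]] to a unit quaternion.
-0.5 + 0.5i - 0.5j + 0.5k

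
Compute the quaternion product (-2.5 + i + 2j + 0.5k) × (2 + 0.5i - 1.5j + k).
-3 + 3.5i + 7j - 4k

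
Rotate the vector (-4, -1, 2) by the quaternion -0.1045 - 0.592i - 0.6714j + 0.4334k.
(-0.522, -4.152, 1.867)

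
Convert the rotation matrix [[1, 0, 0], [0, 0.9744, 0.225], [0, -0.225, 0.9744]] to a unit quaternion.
0.9936 - 0.1132i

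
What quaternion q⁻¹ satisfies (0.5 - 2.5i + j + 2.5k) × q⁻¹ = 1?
0.0364 + 0.1818i - 0.0727j - 0.1818k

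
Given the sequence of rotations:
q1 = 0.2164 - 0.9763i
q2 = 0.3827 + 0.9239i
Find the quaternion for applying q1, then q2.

q2 · q1 = 0.9848 - 0.1737i
0.9848 - 0.1737i


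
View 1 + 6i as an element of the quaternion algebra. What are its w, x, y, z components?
1 + 6i + 0j + 0k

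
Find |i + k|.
√2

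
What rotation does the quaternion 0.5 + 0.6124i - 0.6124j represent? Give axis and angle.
axis = (√2/2, -√2/2, 0), θ = 2π/3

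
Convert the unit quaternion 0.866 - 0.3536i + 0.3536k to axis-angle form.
axis = (-√2/2, 0, √2/2), θ = π/3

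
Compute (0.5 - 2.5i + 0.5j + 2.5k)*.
0.5 + 2.5i - 0.5j - 2.5k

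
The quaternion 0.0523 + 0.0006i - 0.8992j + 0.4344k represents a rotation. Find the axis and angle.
axis = (0.0006, -0.9004, 0.435), θ = 174°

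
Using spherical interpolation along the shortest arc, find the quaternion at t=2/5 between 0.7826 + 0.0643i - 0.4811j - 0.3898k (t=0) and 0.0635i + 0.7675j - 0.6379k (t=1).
0.6035 + 0.0145i - 0.7955j + 0.0523k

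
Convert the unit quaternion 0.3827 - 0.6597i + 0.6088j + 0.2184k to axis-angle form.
axis = (-0.7141, 0.659, 0.2364), θ = 3π/4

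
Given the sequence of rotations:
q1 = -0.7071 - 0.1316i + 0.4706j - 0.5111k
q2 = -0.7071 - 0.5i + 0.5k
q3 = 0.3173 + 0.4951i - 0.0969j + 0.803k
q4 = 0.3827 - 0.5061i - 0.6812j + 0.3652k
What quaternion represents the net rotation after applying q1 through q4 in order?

q2 · q1 = 0.6897 + 0.2113i - 0.6541j - 0.2275k
q3 · q2 · q1 = 0.2335 + 0.9558i + 0.0079j + 0.1783k
q4 · q3 · q2 · q1 = 0.5134 + 0.1233i + 0.2833j + 0.8006k
0.5134 + 0.1233i + 0.2833j + 0.8006k


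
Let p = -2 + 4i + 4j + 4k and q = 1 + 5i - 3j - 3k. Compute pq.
2 - 6i + 42j - 22k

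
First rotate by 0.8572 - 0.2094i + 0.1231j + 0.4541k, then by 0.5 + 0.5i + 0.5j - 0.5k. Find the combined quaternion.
0.6988 + 0.6125i + 0.3678j - 0.0353k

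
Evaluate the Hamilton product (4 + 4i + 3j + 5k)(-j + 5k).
-22 + 20i - 24j + 16k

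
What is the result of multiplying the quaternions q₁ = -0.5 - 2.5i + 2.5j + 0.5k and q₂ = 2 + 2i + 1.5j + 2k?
-0.75 - 1.75i + 10.25j - 8.75k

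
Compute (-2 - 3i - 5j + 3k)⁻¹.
-0.0426 + 0.0638i + 0.1064j - 0.0638k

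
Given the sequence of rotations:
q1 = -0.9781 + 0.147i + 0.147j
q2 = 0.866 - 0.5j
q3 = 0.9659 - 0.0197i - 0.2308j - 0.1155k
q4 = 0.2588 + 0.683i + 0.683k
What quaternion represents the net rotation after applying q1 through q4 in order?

q2 · q1 = -0.7735 + 0.1273i + 0.6164j + 0.0735k
q3 · q2 · q1 = -0.5939 + 0.1924i + 0.7606j + 0.1776k
q4 · q3 · q2 · q1 = -0.4064 - 0.8753i + 0.207j + 0.1598k
-0.4064 - 0.8753i + 0.207j + 0.1598k


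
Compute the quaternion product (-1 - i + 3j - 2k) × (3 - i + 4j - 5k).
-26 - 9i + 2j - 2k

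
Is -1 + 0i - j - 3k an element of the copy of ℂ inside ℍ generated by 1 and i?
No. The quaternion -1 - j - 3k has j-coefficient y = -1 and k-coefficient z = -3, not both zero, so it does not lie in the complex subalgebra spanned by 1 and i.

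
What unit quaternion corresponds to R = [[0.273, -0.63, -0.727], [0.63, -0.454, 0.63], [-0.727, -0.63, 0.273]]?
0.5225 - 0.6029i + 0.6029k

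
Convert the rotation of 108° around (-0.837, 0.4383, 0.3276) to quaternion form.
0.5878 - 0.6771i + 0.3546j + 0.265k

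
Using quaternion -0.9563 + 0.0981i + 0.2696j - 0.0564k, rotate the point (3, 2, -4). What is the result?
(4.542, 1.802, -2.264)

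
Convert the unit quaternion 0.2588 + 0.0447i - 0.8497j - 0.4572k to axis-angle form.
axis = (0.0463, -0.8797, -0.4733), θ = 5π/6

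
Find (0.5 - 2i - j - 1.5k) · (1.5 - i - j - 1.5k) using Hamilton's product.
-4.5 - 3.5i - 3.5j - 2k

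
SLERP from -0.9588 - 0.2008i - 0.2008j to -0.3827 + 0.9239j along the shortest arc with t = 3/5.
-0.802 - 0.1077i + 0.5875j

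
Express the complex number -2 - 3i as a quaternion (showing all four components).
-2 - 3i + 0j + 0k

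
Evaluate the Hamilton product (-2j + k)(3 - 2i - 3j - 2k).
-4 + 7i - 8j - k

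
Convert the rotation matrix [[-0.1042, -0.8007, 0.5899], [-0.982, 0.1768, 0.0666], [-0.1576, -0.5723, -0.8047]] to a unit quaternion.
0.2588 - 0.6172i + 0.7221j - 0.1751k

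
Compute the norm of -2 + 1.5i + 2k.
3.202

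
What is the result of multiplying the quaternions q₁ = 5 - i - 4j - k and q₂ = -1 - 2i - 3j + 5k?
-14 - 32i - 4j + 21k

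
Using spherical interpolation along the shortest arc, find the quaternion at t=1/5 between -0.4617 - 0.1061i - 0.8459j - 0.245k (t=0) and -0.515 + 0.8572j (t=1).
-0.2727 - 0.0912i - 0.9343j - 0.2107k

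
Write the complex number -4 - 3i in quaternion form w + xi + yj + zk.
-4 - 3i + 0j + 0k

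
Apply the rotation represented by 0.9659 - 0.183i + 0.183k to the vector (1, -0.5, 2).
(0.976, 0.628, 1.976)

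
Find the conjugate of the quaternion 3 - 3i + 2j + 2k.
3 + 3i - 2j - 2k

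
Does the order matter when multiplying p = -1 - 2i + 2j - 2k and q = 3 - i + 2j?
Yes: pq = -9 - i + 6j - 8k ≠ -9 - 9i + 2j - 4k = qp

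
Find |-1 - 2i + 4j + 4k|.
√37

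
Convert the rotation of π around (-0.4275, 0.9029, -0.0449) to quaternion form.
-0.4275i + 0.9029j - 0.0449k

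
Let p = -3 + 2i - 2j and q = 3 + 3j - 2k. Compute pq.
-3 + 10i - 11j + 12k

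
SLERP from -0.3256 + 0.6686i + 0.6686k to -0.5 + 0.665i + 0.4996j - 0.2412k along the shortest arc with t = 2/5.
-0.4641 + 0.7797i + 0.2395j + 0.3454k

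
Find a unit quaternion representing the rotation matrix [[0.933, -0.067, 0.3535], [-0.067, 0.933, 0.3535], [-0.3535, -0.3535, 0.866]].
0.9659 - 0.183i + 0.183j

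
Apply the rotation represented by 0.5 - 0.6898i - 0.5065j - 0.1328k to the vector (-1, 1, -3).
(1.35, -3.026, 0.149)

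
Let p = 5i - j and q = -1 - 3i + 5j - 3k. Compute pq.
20 - 2i + 16j + 22k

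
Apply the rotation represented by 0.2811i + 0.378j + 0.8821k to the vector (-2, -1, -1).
(0.976, -0.378, -2.215)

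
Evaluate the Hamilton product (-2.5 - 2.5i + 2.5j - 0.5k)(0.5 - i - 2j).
1.25 + 0.25i + 6.75j + 7.25k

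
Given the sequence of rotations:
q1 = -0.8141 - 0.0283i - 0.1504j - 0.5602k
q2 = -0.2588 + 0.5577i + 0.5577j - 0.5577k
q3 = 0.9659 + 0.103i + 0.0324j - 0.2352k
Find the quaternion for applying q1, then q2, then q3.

q2 · q1 = -0.0021 - 0.843i - 0.0869j + 0.5309k
q3 · q2 · q1 = 0.2125 - 0.8177i + 0.0596j + 0.5317k
0.2125 - 0.8177i + 0.0596j + 0.5317k


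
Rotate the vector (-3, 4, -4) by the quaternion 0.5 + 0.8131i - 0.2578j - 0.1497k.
(-1.54, 3.182, 5.339)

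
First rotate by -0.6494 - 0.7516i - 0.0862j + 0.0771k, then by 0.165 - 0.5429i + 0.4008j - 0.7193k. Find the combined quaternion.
-0.4252 + 0.1974i + 0.308j + 0.8279k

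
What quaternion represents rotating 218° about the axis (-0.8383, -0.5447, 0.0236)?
-0.3256 - 0.7926i - 0.515j + 0.0223k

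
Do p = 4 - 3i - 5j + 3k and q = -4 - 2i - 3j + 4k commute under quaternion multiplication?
No: pq = -49 - 7i + 14j + 3k ≠ -49 + 15i + 2j + 5k = qp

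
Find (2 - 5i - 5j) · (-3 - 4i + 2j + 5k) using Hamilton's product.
-16 - 18i + 44j - 20k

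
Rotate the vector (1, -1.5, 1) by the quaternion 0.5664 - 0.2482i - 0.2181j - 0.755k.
(-1.553, 0.258, 1.331)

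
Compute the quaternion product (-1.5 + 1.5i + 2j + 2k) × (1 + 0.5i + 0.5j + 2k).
-7.25 + 3.75i - 0.75j - 1.25k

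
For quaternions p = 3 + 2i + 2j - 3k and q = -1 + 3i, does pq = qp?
No: pq = -9 + 7i - 11j - 3k ≠ -9 + 7i + 7j + 9k = qp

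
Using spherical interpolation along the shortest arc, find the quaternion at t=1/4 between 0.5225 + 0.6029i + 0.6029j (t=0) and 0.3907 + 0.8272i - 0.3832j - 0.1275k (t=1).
0.5472 + 0.7452i + 0.3792j - 0.0386k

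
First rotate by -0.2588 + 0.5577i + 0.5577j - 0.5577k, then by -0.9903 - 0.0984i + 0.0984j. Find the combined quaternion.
0.2563 - 0.5817i - 0.6326j + 0.4425k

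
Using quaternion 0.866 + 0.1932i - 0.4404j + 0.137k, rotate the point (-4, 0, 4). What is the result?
(-5.138, -2.09, -1.113)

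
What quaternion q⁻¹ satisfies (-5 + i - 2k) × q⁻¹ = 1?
-0.1667 - 0.0333i + 0.0667k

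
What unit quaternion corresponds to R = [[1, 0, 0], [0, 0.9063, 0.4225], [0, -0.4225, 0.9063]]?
0.9763 - 0.2164i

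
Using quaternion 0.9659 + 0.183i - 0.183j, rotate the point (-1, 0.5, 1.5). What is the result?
(-1.497, 0.003, 1.122)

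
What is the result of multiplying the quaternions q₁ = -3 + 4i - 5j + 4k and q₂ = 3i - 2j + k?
-26 - 6i + 14j + 4k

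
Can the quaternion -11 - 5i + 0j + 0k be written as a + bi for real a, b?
Yes. The quaternion -11 - 5i has j- and k-coefficients y = z = 0, so it lies in the complex subalgebra spanned by 1 and i.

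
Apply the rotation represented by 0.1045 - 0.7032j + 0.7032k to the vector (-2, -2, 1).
(2.103, -1.305, 1.695)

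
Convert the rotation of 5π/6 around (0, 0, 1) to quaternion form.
0.2588 + 0.9659k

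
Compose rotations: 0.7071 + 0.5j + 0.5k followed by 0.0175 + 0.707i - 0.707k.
0.3659 + 0.8534i - 0.3448j - 0.1377k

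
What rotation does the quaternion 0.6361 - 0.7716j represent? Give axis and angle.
axis = (0, -1, 0), θ = 101°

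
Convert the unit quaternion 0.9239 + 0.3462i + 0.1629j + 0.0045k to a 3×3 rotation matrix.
[[0.9469, 0.1045, 0.3041], [0.1211, 0.7603, -0.6382], [-0.2979, 0.6412, 0.7072]]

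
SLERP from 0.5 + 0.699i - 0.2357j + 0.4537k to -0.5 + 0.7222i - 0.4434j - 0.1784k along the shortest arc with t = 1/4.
0.2636 + 0.837i - 0.3481j + 0.3299k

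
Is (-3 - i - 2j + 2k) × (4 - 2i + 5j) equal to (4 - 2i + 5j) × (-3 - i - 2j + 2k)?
No: pq = -4 - 8i - 27j - k ≠ -4 + 12i - 19j + 17k = qp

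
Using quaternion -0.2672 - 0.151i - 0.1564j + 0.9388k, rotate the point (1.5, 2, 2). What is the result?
(-0.519, -3.047, 0.834)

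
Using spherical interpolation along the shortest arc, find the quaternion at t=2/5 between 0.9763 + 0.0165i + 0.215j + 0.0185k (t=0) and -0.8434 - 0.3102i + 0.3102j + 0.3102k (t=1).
0.9821 + 0.1439i + 0.0029j - 0.1217k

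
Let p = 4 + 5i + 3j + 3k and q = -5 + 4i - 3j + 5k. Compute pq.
-46 + 15i - 40j - 22k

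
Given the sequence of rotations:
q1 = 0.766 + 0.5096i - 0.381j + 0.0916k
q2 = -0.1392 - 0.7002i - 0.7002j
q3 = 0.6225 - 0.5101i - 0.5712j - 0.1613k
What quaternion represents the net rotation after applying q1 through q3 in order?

q2 · q1 = -0.0166 - 0.6714i - 0.4192j + 0.6108k
q3 · q2 · q1 = -0.4937 - 0.826i + 0.1684j + 0.2132k
-0.4937 - 0.826i + 0.1684j + 0.2132k


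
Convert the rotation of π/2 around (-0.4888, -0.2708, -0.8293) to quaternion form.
0.7071 - 0.3456i - 0.1915j - 0.5864k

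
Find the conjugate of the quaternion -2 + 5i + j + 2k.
-2 - 5i - j - 2k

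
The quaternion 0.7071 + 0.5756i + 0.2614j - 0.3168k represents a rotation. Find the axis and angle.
axis = (0.814, 0.3697, -0.448), θ = π/2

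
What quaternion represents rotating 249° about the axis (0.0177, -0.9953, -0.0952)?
-0.5664 + 0.0146i - 0.8203j - 0.0785k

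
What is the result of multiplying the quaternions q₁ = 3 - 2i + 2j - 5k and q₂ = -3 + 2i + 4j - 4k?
-33 + 24i - 12j - 9k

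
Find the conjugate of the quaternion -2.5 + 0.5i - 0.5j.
-2.5 - 0.5i + 0.5j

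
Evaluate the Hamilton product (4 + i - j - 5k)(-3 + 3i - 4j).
-19 - 11i - 28j + 14k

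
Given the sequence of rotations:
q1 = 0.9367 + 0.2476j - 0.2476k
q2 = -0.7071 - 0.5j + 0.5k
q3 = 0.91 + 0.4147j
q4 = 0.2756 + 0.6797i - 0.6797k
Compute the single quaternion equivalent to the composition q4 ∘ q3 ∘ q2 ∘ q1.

q2 · q1 = -0.4147 - 0.6434j + 0.6434k
q3 · q2 · q1 = -0.1106 + 0.2668i - 0.7575j + 0.5855k
q4 · q3 · q2 · q1 = 0.1861 - 0.5165i - 0.7881j - 0.2783k
0.1861 - 0.5165i - 0.7881j - 0.2783k


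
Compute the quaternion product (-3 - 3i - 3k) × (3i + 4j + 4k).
21 + 3i - 9j - 24k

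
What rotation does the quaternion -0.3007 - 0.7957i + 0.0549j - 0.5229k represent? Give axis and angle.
axis = (-0.8343, 0.0576, -0.5483), θ = 215°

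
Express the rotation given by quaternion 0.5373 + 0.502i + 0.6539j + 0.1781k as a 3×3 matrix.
[[0.0814, 0.4651, 0.8815], [0.8479, 0.4326, -0.3065], [-0.5239, 0.7724, -0.3592]]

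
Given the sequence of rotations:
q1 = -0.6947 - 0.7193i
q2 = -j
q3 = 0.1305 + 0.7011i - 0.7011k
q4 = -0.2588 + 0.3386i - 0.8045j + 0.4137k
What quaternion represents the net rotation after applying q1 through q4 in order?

q2 · q1 = 0.6947j - 0.7193k
q3 · q2 · q1 = -0.5043 + 0.4871i + 0.595j + 0.3932k
q4 · q3 · q2 · q1 = 0.2816 - 0.8593i + 0.3201j + 0.2829k
0.2816 - 0.8593i + 0.3201j + 0.2829k


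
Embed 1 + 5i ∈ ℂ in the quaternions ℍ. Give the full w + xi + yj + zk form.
1 + 5i + 0j + 0k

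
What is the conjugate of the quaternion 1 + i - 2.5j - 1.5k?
1 - i + 2.5j + 1.5k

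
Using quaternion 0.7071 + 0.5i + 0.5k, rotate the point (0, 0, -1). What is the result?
(-0.5, 0.707, -0.5)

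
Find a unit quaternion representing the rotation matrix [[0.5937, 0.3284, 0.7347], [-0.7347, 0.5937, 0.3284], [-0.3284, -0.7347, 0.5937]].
0.8338 - 0.3187i + 0.3187j - 0.3187k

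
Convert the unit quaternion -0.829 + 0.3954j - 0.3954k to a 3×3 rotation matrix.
[[0.3746, -0.6556, -0.6556], [0.6556, 0.6873, -0.3127], [0.6556, -0.3127, 0.6873]]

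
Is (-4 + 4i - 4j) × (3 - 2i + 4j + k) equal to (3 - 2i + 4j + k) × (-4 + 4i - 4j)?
No: pq = 12 + 16i - 32j + 4k ≠ 12 + 24i - 24j - 12k = qp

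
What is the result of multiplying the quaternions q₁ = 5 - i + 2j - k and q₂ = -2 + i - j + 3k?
-4 + 12i - 7j + 16k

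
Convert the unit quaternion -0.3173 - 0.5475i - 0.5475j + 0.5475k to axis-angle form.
axis = (-√3/3, -√3/3, √3/3), θ = 217°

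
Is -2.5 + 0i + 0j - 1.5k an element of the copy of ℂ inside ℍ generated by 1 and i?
No. The quaternion -2.5 - 1.5k has j-coefficient y = 0 and k-coefficient z = -1.5, not both zero, so it does not lie in the complex subalgebra spanned by 1 and i.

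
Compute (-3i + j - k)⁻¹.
0.2727i - 0.0909j + 0.0909k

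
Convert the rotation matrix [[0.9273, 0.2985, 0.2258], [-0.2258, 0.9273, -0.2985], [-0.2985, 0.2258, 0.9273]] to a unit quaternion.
0.9724 + 0.1348i + 0.1348j - 0.1348k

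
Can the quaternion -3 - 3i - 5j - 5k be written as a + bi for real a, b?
No. The quaternion -3 - 3i - 5j - 5k has j-coefficient y = -5 and k-coefficient z = -5, not both zero, so it does not lie in the complex subalgebra spanned by 1 and i.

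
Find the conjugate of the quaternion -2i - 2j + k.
2i + 2j - k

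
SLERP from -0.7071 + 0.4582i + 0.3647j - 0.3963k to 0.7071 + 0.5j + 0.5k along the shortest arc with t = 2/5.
-0.8079 + 0.3096i + 0.0129j - 0.5012k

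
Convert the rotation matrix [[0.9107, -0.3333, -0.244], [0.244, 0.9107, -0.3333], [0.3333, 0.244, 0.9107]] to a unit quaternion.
0.9659 + 0.1494i - 0.1494j + 0.1494k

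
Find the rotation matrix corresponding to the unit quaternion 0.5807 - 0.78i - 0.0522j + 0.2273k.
[[0.8912, -0.1826, -0.4152], [0.3454, -0.3201, 0.8822], [-0.294, -0.9296, -0.2222]]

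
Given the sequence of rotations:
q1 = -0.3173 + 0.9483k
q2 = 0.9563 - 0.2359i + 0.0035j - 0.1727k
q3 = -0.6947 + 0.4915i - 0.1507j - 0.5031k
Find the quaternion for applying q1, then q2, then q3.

q2 · q1 = -0.1397 + 0.0782i + 0.2226j + 0.9617k
q3 · q2 · q1 = 0.576 - 0.1559i - 0.6456j - 0.4766k
0.576 - 0.1559i - 0.6456j - 0.4766k


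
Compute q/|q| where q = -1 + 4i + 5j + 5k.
-0.1222 + 0.4887i + 0.6108j + 0.6108k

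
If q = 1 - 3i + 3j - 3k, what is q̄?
1 + 3i - 3j + 3k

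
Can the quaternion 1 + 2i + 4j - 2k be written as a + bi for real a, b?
No. The quaternion 1 + 2i + 4j - 2k has j-coefficient y = 4 and k-coefficient z = -2, not both zero, so it does not lie in the complex subalgebra spanned by 1 and i.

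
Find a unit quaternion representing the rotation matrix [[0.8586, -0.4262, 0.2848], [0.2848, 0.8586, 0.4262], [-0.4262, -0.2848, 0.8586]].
0.9455 - 0.188i + 0.188j + 0.188k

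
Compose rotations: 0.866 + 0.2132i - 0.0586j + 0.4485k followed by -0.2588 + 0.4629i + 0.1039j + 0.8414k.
-0.6941 + 0.4416i + 0.0769j + 0.5633k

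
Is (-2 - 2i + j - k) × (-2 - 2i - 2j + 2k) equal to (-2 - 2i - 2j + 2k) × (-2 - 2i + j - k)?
No: pq = 4 + 8i + 8j + 4k ≠ 4 + 8i - 4j - 8k = qp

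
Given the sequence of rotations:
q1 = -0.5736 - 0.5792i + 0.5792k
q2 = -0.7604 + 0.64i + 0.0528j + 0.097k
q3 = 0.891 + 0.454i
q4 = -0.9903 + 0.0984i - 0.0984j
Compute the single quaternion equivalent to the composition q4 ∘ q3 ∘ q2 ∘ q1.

q2 · q1 = 0.7507 + 0.1039i - 0.4572j - 0.4655k
q3 · q2 · q1 = 0.6217 + 0.4334i - 0.196j - 0.6223k
q4 · q3 · q2 · q1 = -0.6776 - 0.3068i + 0.1942j + 0.6396k
-0.6776 - 0.3068i + 0.1942j + 0.6396k


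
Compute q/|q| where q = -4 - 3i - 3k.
-0.686 - 0.5145i - 0.5145k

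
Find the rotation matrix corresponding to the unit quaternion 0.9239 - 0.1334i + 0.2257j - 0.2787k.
[[0.7428, 0.4548, 0.4914], [-0.5752, 0.8091, 0.1207], [-0.3427, -0.3723, 0.8625]]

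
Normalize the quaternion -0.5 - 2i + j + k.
-0.2 - 0.8i + 0.4j + 0.4k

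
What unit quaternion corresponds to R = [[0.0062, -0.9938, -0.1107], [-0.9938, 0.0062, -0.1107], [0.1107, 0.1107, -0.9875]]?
-0.0785 - 0.7049i + 0.7049j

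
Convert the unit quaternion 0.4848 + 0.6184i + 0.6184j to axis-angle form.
axis = (√2/2, √2/2, 0), θ = 122°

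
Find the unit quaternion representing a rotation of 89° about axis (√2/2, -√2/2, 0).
0.7133 + 0.4956i - 0.4956j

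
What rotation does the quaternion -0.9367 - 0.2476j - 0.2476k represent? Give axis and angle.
axis = (0, -√2/2, -√2/2), θ = 319°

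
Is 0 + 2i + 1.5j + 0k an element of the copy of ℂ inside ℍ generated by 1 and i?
No. The quaternion 2i + 1.5j has j-coefficient y = 1.5 and k-coefficient z = 0, not both zero, so it does not lie in the complex subalgebra spanned by 1 and i.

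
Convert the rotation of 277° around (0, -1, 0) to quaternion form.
-0.749 - 0.6626j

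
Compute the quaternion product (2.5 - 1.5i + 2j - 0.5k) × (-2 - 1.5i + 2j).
-11.25 + 0.25i + 1.75j + k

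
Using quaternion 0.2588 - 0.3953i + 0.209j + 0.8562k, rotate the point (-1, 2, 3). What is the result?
(-2.369, -0.148, 2.892)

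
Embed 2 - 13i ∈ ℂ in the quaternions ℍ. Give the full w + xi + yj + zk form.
2 - 13i + 0j + 0k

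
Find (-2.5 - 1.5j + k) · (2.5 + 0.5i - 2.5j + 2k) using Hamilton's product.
-12 - 1.75i + 3j - 1.75k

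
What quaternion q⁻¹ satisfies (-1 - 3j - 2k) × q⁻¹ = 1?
-0.0714 + 0.2143j + 0.1429k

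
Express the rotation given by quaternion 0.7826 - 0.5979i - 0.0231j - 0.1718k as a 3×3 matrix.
[[0.9399, 0.2965, 0.1693], [-0.2413, 0.226, 0.9438], [0.2416, -0.9279, 0.284]]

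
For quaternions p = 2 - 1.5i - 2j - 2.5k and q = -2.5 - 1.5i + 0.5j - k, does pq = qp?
No: pq = -8.75 + 4i + 8.25j + 0.5k ≠ -8.75 - 2.5i + 3.75j + 8k = qp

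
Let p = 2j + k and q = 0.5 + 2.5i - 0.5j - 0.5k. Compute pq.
1.5 - 0.5i + 3.5j - 4.5k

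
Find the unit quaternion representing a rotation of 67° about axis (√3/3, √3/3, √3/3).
0.8339 + 0.3187i + 0.3187j + 0.3187k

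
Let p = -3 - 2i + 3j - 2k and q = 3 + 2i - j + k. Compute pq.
-11i + 10j - 13k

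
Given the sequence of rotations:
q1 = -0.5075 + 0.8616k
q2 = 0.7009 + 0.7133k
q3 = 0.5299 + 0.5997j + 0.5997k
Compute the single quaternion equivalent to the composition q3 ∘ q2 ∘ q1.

q2 · q1 = -0.9703 + 0.2419k
q3 · q2 · q1 = -0.6592 + 0.1451i - 0.5819j - 0.4537k
-0.6592 + 0.1451i - 0.5819j - 0.4537k


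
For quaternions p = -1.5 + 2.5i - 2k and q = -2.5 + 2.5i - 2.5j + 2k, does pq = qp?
No: pq = 1.5 - 15i - 6.25j - 4.25k ≠ 1.5 - 5i + 13.75j + 8.25k = qp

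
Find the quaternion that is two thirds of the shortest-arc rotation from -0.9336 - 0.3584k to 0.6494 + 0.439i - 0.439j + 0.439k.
-0.7889 - 0.3067i + 0.3067j - 0.4354k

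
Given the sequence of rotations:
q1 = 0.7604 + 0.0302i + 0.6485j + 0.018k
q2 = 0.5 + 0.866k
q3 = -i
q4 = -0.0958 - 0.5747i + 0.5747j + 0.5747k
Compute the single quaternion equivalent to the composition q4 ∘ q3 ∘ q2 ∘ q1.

q2 · q1 = 0.3646 - 0.5465i + 0.3504j + 0.6675k
q3 · q2 · q1 = -0.5465 - 0.3646i + 0.6675j - 0.3504k
q4 · q3 · q2 · q1 = -0.3394 - 0.236i - 0.7889j - 0.4546k
-0.3394 - 0.236i - 0.7889j - 0.4546k


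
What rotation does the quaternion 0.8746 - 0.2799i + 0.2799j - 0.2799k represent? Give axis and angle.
axis = (-√3/3, √3/3, -√3/3), θ = 58°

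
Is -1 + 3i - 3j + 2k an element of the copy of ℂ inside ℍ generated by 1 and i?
No. The quaternion -1 + 3i - 3j + 2k has j-coefficient y = -3 and k-coefficient z = 2, not both zero, so it does not lie in the complex subalgebra spanned by 1 and i.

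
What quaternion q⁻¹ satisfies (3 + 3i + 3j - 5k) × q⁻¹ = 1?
0.0577 - 0.0577i - 0.0577j + 0.0962k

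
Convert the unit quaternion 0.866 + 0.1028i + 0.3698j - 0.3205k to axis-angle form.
axis = (0.2056, 0.7395, -0.6409), θ = π/3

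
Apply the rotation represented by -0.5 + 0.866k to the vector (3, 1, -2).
(-0.634, -3.098, -2)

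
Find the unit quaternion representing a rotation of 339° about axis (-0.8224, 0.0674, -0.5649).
-0.9833 - 0.1499i + 0.0123j - 0.1029k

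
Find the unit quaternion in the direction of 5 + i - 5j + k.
0.6934 + 0.1387i - 0.6934j + 0.1387k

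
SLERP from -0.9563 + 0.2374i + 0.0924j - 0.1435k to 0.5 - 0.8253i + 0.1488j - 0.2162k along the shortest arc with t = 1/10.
-0.9409 + 0.3138i + 0.0684j - 0.1079k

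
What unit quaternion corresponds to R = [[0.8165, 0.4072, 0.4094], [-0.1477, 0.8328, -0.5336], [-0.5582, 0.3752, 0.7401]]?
0.9205 + 0.2468i + 0.2628j - 0.1507k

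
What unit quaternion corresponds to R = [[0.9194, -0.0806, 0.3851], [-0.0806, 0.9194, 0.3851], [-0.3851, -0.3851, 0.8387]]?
0.9588 - 0.2008i + 0.2008j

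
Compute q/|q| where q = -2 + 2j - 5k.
-0.3482 + 0.3482j - 0.8704k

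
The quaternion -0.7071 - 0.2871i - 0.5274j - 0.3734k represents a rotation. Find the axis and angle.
axis = (-0.406, -0.7459, -0.5281), θ = 3π/2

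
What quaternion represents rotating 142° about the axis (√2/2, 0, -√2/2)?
0.3256 + 0.6686i - 0.6686k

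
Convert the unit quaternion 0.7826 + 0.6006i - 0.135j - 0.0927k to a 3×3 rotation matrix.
[[0.9464, -0.0171, -0.3227], [-0.3073, 0.2614, -0.915], [0.1, 0.9651, 0.2421]]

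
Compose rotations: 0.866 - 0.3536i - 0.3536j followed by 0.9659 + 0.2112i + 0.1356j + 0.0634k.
0.9591 - 0.1362i - 0.2465j + 0.0282k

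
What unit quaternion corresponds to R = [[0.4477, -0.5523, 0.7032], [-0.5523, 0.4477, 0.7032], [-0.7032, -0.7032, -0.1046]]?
0.6691 - 0.5255i + 0.5255j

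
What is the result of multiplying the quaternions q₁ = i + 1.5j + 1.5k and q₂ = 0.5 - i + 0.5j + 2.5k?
-3.5 + 3.5i - 3.25j + 2.75k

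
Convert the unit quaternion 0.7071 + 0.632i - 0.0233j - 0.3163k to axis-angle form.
axis = (0.8938, -0.033, -0.4473), θ = π/2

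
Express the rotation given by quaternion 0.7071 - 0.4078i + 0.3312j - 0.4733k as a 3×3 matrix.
[[0.3326, 0.3992, 0.8544], [-0.9395, 0.2194, 0.2632], [-0.0824, -0.8902, 0.448]]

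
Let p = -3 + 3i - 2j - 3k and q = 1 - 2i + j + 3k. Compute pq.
14 + 6i - 8j - 13k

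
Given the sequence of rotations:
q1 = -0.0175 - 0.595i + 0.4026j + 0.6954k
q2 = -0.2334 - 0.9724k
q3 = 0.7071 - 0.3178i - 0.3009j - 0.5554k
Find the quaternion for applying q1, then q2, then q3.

q2 · q1 = 0.6803 + 0.5304i + 0.4846j - 0.1453k
q3 · q2 · q1 = 0.7147 + 0.4717i - 0.2028j - 0.475k
0.7147 + 0.4717i - 0.2028j - 0.475k


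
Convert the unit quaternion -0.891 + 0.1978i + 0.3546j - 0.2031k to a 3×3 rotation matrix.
[[0.666, -0.2216, -0.7122], [0.5022, 0.8393, 0.2084], [0.5516, -0.4965, 0.6703]]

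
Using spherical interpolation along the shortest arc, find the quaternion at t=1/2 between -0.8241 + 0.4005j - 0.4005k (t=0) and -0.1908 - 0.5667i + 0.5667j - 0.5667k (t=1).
-0.5654 - 0.3157i + 0.5388j - 0.5388k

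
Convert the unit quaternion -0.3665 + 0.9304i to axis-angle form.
axis = (1, 0, 0), θ = 223°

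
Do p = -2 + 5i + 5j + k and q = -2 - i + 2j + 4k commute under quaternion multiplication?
No: pq = -5 + 10i - 35j + 5k ≠ -5 - 26i + 7j - 25k = qp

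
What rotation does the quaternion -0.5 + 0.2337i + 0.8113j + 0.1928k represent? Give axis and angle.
axis = (0.2699, 0.9368, 0.2226), θ = 4π/3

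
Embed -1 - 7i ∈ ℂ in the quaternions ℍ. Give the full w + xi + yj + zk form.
-1 - 7i + 0j + 0k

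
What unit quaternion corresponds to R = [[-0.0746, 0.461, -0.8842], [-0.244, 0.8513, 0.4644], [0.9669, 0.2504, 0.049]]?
0.6756 - 0.0792i - 0.685j - 0.2609k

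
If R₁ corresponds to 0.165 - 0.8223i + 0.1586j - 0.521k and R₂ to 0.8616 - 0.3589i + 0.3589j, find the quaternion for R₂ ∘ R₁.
-0.2099 - 0.9547i + 0.0089j - 0.2107k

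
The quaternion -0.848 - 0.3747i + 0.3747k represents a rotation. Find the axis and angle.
axis = (-√2/2, 0, √2/2), θ = 296°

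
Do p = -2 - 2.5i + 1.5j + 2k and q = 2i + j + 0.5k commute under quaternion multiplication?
No: pq = 2.5 - 5.25i + 3.25j - 6.5k ≠ 2.5 - 2.75i - 7.25j + 4.5k = qp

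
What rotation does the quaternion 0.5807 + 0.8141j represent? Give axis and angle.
axis = (0, 1, 0), θ = 109°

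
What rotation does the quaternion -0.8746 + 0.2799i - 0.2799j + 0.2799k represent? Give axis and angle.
axis = (√3/3, -√3/3, √3/3), θ = 302°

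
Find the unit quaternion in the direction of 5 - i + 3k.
0.8452 - 0.169i + 0.5071k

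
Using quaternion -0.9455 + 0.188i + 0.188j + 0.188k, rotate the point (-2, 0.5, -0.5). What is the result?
(-1.362, 0.786, -1.424)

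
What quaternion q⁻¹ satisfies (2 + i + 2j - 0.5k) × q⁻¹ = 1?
0.2162 - 0.1081i - 0.2162j + 0.0541k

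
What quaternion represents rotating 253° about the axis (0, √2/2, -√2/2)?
-0.5948 + 0.5684j - 0.5684k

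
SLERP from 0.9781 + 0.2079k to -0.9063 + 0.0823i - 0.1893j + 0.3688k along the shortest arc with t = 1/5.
0.9948 - 0.0175i + 0.0404j + 0.0918k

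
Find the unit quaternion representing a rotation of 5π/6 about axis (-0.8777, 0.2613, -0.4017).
0.2588 - 0.8478i + 0.2524j - 0.388k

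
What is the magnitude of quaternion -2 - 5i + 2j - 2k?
√37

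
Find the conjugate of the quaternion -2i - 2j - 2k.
2i + 2j + 2k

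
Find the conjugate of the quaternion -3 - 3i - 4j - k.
-3 + 3i + 4j + k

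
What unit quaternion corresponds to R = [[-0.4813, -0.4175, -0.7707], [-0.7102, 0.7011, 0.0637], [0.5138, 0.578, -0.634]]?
-0.3827 - 0.336i + 0.8391j + 0.1912k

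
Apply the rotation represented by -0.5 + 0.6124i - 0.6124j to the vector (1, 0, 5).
(3.312, 2.312, -3.113)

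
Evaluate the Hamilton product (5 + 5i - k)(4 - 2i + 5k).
35 + 10i - 23j + 21k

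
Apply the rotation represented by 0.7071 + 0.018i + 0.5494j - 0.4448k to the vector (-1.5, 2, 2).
(2.819, 1.093, 1.054)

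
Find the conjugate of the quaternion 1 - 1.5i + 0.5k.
1 + 1.5i - 0.5k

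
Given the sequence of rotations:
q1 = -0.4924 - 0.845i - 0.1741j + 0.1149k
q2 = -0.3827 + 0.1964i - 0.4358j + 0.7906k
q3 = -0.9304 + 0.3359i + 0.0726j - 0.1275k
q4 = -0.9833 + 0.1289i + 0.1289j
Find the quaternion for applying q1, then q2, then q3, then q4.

q2 · q1 = 0.1877 + 0.3142i - 0.4094j - 0.8357k
q3 · q2 · q1 = -0.357 - 0.3422i + 0.6352j + 0.5933k
q4 · q3 · q2 · q1 = 0.3133 + 0.3669i - 0.7471j - 0.4574k
0.3133 + 0.3669i - 0.7471j - 0.4574k


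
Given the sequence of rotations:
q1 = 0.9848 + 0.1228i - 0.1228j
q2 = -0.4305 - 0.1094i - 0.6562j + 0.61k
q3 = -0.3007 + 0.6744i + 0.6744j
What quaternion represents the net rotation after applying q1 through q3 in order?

q2 · q1 = -0.4911 - 0.0857i - 0.5185j + 0.6947k
q3 · q2 · q1 = 0.5551 + 0.1631i - 0.6438j - 0.5008k
0.5551 + 0.1631i - 0.6438j - 0.5008k


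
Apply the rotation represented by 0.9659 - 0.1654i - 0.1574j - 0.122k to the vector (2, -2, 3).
(0.475, -1.124, 3.938)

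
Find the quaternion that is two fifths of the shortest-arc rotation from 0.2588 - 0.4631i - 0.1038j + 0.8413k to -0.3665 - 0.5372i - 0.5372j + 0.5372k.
0.0055 - 0.5391i - 0.3057j + 0.7848k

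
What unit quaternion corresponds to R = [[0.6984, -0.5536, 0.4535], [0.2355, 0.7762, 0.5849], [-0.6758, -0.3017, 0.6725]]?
0.887 - 0.2499i + 0.3183j + 0.2224k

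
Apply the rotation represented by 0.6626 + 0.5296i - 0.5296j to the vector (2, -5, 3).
(1.577, -5.423, -2.471)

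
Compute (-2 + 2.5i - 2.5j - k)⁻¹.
-0.1143 - 0.1429i + 0.1429j + 0.0571k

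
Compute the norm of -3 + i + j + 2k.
√15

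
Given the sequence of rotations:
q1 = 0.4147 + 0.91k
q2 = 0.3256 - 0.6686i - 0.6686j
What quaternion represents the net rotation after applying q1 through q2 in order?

q2 · q1 = 0.135 - 0.8857i + 0.3312j + 0.2963k
0.135 - 0.8857i + 0.3312j + 0.2963k


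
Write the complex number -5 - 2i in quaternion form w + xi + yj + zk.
-5 - 2i + 0j + 0k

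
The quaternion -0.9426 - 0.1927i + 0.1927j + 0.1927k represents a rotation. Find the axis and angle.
axis = (-√3/3, √3/3, √3/3), θ = 321°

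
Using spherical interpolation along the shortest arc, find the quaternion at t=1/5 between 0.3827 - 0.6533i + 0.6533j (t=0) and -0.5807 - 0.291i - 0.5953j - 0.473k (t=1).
0.4771 - 0.4959i + 0.716j + 0.1175k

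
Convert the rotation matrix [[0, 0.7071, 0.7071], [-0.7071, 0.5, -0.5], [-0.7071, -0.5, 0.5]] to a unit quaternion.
0.7071 + 0.5j - 0.5k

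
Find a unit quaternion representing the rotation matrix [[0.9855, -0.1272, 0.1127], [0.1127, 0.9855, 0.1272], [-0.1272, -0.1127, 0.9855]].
0.9945 - 0.0603i + 0.0603j + 0.0603k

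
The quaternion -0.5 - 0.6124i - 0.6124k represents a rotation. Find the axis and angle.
axis = (-√2/2, 0, -√2/2), θ = 4π/3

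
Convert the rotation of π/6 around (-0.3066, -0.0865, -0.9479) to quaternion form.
0.9659 - 0.0794i - 0.0224j - 0.2453k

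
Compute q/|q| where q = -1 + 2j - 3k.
-0.2673 + 0.5345j - 0.8018k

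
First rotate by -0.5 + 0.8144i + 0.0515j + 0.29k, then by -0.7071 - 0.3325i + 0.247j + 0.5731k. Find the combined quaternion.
0.4454 - 0.3675i + 0.4032j - 0.7099k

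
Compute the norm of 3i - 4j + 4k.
√41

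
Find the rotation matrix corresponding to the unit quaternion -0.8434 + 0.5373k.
[[0.4226, 0.9063, 0], [-0.9063, 0.4226, 0], [0, 0, 1]]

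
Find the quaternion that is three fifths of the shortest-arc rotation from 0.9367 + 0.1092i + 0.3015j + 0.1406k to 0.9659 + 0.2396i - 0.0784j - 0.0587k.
0.9782 + 0.1919i + 0.0761j + 0.0219k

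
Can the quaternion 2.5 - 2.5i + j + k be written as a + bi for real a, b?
No. The quaternion 2.5 - 2.5i + j + k has j-coefficient y = 1 and k-coefficient z = 1, not both zero, so it does not lie in the complex subalgebra spanned by 1 and i.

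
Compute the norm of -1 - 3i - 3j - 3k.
√28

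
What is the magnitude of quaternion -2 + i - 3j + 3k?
√23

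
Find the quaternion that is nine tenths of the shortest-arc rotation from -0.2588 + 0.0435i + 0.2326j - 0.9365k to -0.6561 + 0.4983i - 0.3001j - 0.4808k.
-0.6394 + 0.4677i - 0.2514j - 0.556k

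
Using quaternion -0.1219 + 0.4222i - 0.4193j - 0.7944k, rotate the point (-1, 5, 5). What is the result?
(-4.968, 0.913, 5.049)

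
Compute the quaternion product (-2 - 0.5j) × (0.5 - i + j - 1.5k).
-0.5 + 2.75i - 2.25j + 2.5k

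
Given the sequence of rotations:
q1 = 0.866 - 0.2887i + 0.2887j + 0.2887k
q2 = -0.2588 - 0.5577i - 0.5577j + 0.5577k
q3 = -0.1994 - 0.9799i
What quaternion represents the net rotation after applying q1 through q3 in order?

q2 · q1 = -0.3851 - 0.7303i - 0.5577j + 0.0862k
q3 · q2 · q1 = -0.6388 + 0.523i + 0.1957j + 0.5293k
-0.6388 + 0.523i + 0.1957j + 0.5293k


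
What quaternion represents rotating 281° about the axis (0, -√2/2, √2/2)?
-0.7716 - 0.4498j + 0.4498k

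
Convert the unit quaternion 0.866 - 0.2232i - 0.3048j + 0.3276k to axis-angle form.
axis = (-0.4464, -0.6095, 0.6551), θ = π/3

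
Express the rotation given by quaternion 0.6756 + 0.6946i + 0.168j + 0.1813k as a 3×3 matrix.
[[0.8778, -0.0116, 0.4789], [0.4784, -0.0307, -0.8776], [0.0249, 0.9995, -0.0214]]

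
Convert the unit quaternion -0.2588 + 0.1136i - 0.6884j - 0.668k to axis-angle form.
axis = (0.1176, -0.7127, -0.6916), θ = 7π/6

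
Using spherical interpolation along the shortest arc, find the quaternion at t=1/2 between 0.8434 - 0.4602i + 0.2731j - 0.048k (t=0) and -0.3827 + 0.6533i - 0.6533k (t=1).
0.6871 - 0.624i + 0.153j + 0.3392k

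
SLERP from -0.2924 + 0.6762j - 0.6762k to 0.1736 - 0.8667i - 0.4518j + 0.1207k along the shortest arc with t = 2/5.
-0.2856 + 0.4167i + 0.6846j - 0.5254k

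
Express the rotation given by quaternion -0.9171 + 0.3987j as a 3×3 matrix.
[[0.6821, 0, -0.7313], [0, 1, 0], [0.7313, 0, 0.6821]]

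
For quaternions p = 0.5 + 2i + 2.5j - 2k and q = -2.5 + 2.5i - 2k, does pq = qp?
No: pq = -10.25 - 8.75i - 7.25j - 2.25k ≠ -10.25 + 1.25i - 5.25j + 10.25k = qp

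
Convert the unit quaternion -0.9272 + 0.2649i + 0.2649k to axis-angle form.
axis = (√2/2, 0, √2/2), θ = 316°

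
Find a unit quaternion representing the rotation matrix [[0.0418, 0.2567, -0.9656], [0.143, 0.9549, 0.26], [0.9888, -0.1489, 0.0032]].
0.7071 - 0.1446i - 0.691j - 0.0402k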